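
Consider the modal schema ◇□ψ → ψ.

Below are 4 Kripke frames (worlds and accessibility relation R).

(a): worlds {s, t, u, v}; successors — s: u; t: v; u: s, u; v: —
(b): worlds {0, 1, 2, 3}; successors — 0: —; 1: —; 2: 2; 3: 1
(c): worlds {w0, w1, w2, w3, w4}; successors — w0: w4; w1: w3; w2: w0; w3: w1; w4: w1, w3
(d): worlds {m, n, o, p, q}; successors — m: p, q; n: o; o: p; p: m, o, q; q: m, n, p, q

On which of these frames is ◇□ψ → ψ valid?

Frame correspondent (Sahlqvist): ∀x ∀y (Rxy → Ryx) — i.e. symmetry.
(a): fails — Rtv but not Rvt.
(b): fails — R31 but not R13.
(c): fails — Rw0w4 but not Rw4w0.
(d): fails — Rno but not Ron.

none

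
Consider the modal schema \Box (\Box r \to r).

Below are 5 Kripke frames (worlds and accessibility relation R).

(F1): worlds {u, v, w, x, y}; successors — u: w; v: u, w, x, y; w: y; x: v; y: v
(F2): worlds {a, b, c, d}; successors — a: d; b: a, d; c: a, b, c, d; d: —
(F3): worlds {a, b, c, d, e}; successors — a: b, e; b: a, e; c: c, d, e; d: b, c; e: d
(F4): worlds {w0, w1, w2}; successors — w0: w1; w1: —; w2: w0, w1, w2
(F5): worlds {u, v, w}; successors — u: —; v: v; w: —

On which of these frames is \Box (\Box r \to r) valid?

(F5)

Frame correspondent (Sahlqvist): \forall x \forall y (Rxy \to Ryy) — i.e. shift-reflexivity.
(F1): fails — Ruw but not Rww.
(F2): fails — Rcd but not Rdd.
(F3): fails — Rcd but not Rdd.
(F4): fails — Rw0w1 but not Rw1w1.
(F5): satisfies the condition.
Valid on: (F5).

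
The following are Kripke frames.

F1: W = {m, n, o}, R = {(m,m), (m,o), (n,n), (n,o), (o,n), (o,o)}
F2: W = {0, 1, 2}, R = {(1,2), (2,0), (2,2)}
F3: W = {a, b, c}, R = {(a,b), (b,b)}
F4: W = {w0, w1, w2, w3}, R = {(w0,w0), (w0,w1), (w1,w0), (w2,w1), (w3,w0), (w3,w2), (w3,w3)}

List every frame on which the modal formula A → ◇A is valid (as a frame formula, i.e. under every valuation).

The schema corresponds to reflexivity: ∀x Rxx.
F1: condition met.
F2: fails — world 0 does not see itself.
F3: fails — world a does not see itself.
F4: fails — world w1 does not see itself.

F1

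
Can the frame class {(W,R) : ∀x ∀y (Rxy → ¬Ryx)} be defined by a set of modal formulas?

Modal frame validity is preserved under surjective bounded morphisms.
The 5-cycle (worlds w0,w1,w2,w3,w4 with w0→w1→w2→w3→w4→w0) is asymmetric. Mapping every world to a single reflexive point • is a surjective bounded morphism, and the reflexive point is not asymmetric (R•• but asymmetry requires ¬R••).
Hence asymmetry is not modally definable.

Not definable by any modal formula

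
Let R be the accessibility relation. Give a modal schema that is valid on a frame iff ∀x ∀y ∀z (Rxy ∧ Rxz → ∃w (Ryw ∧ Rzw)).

◇□r → □◇r

This is convergence; the standard corresponding axiom is .2: ◇□r → □◇r.
Suppose ◇□r→□◇r is valid. Take Rxy, Rxz and set V(r)={w : Ryw}. Then □r at y so ◇□r at x, so □◇r at x, so ◇r at z, giving w with Rzw and Ryw.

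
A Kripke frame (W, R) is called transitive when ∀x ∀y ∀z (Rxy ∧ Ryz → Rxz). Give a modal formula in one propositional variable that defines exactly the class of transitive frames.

This is transitivity; the standard corresponding axiom is 4: □q → □□q.
Suppose □q→□□q is valid. Take Rxy, Ryz and set V(q)={w : Rxw}. Then □q at x, so □□q at x, so □q at y, so q at z, i.e. Rxz.

□q → □□q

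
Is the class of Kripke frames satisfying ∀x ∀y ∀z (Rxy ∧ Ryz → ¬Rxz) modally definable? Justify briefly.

Not definable by any modal formula

Modal frame validity is preserved under surjective bounded morphisms.
The 7-cycle (worlds 0,1,2,3,4,5,6 with 0→1→2→3→4→5→6→0) is intransitive. Mapping every world to a single reflexive point • is a surjective bounded morphism; the reflexive point is not intransitive (R••∧R•• but R••).
Hence intransitivity is not modally definable.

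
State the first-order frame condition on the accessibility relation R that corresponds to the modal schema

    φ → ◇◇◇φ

∀x ∃w (x = w ∧ xR³w)

This is a Sahlqvist (Geach-type) schema ◇^0□^0φ → □^0◇^3φ.
Minimal-valuation argument: fix x; take any y with xR^0y and any z with xR^0z. Set V(φ) to the set of worlds R-reachable from y in exactly 0 steps. Then □^0φ holds at y, so the antecedent holds at x; validity forces ◇^3φ at z, giving a w with zR^3w and yR^0w.
First-order correspondent: ∀x ∃w (x = w ∧ xR³w).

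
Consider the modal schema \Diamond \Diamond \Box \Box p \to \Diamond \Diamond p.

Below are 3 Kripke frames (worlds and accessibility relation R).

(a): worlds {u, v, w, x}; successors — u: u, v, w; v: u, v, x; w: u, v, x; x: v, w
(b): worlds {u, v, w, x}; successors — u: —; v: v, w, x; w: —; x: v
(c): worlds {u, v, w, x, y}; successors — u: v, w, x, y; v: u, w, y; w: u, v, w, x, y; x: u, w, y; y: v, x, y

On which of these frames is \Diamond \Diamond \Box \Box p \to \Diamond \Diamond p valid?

This is the axiom for a generalized confluence (Geach) condition; its first-order frame correspondent is \forall x \forall y (x R^2 y \to \exists w (y R^2 w \wedge x R^2 w)).
(a): ✓.
(b): fails — vR²w but no t with wR²t and vR²t.
(c): ✓.

(a), (c)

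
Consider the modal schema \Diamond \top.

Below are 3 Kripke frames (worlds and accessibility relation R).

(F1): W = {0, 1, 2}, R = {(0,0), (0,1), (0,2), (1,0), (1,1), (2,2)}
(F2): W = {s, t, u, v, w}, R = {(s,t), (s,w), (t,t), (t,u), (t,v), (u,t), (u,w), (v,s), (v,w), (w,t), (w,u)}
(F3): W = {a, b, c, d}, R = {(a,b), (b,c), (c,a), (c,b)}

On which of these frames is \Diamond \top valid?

(F1), (F2)

This is the axiom for seriality; its first-order frame correspondent is \forall x \exists y Rxy.
(F1): holds.
(F2): holds.
(F3): fails — world d has no successor.
Valid on: (F1), (F2).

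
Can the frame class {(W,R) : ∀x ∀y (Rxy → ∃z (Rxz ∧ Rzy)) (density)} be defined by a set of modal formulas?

Yes: it is density, defined by the C4 schema □□r → □r.
Suppose □□r→□r is valid. Take Rxy and set V(r)={w : xR²w}. Then □□r at x, so □r at x, so r at y, i.e. ∃z(Rxz∧Rzy).

Definable; □□r → □r defines it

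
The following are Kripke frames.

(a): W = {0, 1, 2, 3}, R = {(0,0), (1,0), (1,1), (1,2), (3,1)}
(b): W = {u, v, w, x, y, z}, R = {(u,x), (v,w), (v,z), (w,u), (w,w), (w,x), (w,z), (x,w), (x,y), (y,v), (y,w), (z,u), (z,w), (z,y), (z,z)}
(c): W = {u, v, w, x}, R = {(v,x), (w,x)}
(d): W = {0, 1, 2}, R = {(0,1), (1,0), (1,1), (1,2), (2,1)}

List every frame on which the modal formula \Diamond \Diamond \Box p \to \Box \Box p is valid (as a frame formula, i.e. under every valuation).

(c)

The schema corresponds to a generalized confluence (Geach) condition: \forall x \forall y \forall z ((x R^2 y \wedge x R^2 z) \to \exists w (yRw \wedge z = w)).
(a): fails — 1R²0, 1R²1 but no w with 0Rw and 1=w.
(b): fails — uR²w, uR²y but no t with wRt and y=t.
(c): condition met.
(d): fails — 0R²0, 0R²0 but no w with 0Rw and 0=w.
Valid on: (c).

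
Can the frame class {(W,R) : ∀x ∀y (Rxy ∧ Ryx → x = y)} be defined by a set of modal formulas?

If a class were modally definable it would be closed under surjective bounded morphisms (Goldblatt–Thomason).
The 8-cycle (worlds 0,1,2,3,4,5,6,7 with 0→1→2→3→4→5→6→7→0) is antisymmetric. Sending even-indexed worlds to • and odd-indexed worlds to ∘ is a surjective bounded morphism onto the two-world frame with •↔∘, which is not antisymmetric.
So the class is not modally definable.

No — not modally definable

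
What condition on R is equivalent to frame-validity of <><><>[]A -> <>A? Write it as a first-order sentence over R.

This is a Sahlqvist (Geach-type) schema ◇^3□^1A → □^0◇^1A.
Minimal-valuation argument: fix x; take any y with xR^3y and any z with xR^0z. Set V(A) to the set of worlds R-reachable from y in exactly 1 step. Then □^1A holds at y, so the antecedent holds at x; validity forces ◇^1A at z, giving a w with zR^1w and yR^1w.
First-order correspondent: forall x forall y (x R^3 y -> exists w (yRw & xRw)).

forall x forall y (x R^3 y -> exists w (yRw & xRw))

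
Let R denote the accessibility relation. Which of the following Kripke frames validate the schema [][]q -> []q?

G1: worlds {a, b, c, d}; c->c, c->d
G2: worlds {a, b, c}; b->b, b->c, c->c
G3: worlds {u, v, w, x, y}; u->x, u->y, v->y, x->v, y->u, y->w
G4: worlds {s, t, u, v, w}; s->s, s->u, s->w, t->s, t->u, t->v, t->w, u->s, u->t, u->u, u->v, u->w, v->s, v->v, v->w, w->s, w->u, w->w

Frame correspondent (Sahlqvist): forall x forall y (Rxy -> exists z (Rxz & Rzy)) — i.e. density.
G1: satisfies the condition.
G2: satisfies the condition.
G3: fails — Ryw but no z with Ryz and Rzw.
G4: satisfies the condition.
Valid on: G1, G2, G4.

G1, G2, G4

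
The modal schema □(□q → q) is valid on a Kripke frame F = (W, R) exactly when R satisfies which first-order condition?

shift-reflexivity

This schema is the T□ axiom.
Its frame correspondent is shift-reflexivity — ∀x ∀y (Rxy → Ryy).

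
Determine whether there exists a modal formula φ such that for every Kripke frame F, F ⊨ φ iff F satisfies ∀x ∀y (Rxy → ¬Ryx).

No — not modally definable

Any modally definable frame class is closed under surjective bounded morphisms.
The 3-cycle (worlds 0,1,2 with 0→1→2→0) is asymmetric. Mapping every world to a single reflexive point • is a surjective bounded morphism, and the reflexive point is not asymmetric (R•• but asymmetry requires ¬R••).
So the class is not modally definable.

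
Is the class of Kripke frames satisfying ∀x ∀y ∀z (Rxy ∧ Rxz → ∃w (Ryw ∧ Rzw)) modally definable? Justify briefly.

Definable; ◇□q → □◇q defines it

Yes: it is convergence, defined by the .2 schema ◇□q → □◇q.
Suppose ◇□q→□◇q is valid. Take Rxy, Rxz and set V(q)={w : Ryw}. Then □q at y so ◇□q at x, so □◇q at x, so ◇q at z, giving w with Rzw and Ryw.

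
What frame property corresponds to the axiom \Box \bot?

□⊥ is valid iff no world has any successor (otherwise □⊥ fails at any world with one).

Emptiness of R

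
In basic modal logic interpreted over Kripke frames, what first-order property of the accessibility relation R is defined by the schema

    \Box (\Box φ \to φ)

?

shift-reflexivity: \forall x \forall y (Rxy \to Ryy)

Suppose □(□φ→φ) is valid. Take Rxy and set V(φ)={w : Ryw}. Then at y, □φ holds; since □(□φ→φ) at x, □φ→φ at y, so φ at y, i.e. Ryy.
Conversely, on a frame with shift-reflexivity the schema holds at every world under every valuation.
So the correspondent is shift-reflexivity.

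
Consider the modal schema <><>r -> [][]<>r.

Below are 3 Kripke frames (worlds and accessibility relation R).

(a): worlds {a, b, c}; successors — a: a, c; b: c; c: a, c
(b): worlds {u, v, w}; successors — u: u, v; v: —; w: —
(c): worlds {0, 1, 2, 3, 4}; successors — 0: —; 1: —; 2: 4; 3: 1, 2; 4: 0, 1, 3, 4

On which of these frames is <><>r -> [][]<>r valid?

(a)

This is the axiom for a generalized confluence (Geach) condition; its first-order frame correspondent is forall x forall y forall z ((x R^2 y & x R^2 z) -> exists w (y = w & zRw)).
(a): condition met.
(b): fails — uR²u, uR²v but no t with u=t and vRt.
(c): fails — 2R²0, 2R²0 but no w with 0=w and 0Rw.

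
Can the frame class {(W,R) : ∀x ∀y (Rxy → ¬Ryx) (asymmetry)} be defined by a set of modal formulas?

Not definable by any modal formula

Modal frame validity is preserved under surjective bounded morphisms.
The 5-cycle (worlds s,t,u,v,w with s→t→u→v→w→s) is asymmetric. Mapping every world to a single reflexive point • is a surjective bounded morphism, and the reflexive point is not asymmetric (R•• but asymmetry requires ¬R••).
Hence asymmetry is not modally definable.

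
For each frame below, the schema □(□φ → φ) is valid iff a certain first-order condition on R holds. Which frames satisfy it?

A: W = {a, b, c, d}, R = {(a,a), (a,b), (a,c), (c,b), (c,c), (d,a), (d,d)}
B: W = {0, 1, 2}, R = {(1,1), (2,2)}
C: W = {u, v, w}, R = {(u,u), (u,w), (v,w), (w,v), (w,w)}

B

Frame correspondent (Sahlqvist): ∀x ∀y (Rxy → Ryy) — i.e. shift-reflexivity.
A: fails — Rab but not Rbb.
B: satisfies the condition.
C: fails — Rwv but not Rvv.
Valid on: B.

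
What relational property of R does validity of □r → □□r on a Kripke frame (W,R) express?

Suppose □r→□□r is valid. Take Rxy, Ryz and set V(r)={w : Rxw}. Then □r at x, so □□r at x, so □r at y, so r at z, i.e. Rxz.
Conversely, any frame satisfying ∀x ∀y ∀z (Rxy ∧ Ryz → Rxz) validates the schema.
Frame condition: ∀x ∀y ∀z (Rxy ∧ Ryz → Rxz).

transitivity: ∀x ∀y ∀z (Rxy ∧ Ryz → Rxz)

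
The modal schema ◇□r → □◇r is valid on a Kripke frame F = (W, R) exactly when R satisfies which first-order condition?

This schema is the .2 axiom.
It corresponds to convergence: ∀x ∀y ∀z (Rxy ∧ Rxz → ∃w (Ryw ∧ Rzw)).

Convergence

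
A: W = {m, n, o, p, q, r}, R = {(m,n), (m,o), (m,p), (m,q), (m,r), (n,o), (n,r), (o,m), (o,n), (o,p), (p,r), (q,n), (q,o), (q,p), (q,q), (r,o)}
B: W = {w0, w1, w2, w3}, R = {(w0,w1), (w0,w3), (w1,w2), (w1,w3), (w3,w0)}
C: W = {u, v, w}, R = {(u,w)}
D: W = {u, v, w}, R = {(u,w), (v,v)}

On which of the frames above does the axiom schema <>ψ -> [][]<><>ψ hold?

This is the axiom for a generalized confluence (Geach) condition; its first-order frame correspondent is forall x forall y forall z ((xRy & x R^2 z) -> exists w (y = w & z R^2 w)).
A: fails — mRn, mR²p but no w with n=w and pR²w.
B: fails — w0Rw1, w0R²w0 but no w with w1=w and w0R²w.
C: satisfies the condition.
D: satisfies the condition.

C, D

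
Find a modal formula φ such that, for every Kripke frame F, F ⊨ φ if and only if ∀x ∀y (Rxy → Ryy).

□(□p → p)

This is shift-reflexivity; the standard corresponding axiom is T□: □(□p → p).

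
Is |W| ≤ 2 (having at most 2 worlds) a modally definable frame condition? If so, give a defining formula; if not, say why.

No

Any modally definable frame class is closed under disjoint unions.
Any modal formula valid on each of 3 disjoint one-world frames is valid on their disjoint union (validity is preserved under disjoint unions). Each one-world frame has |W|=1≤2, but the union has |W|=3.
So no modal formula (or set of formulas) defines exactly the |W|≤2 frames.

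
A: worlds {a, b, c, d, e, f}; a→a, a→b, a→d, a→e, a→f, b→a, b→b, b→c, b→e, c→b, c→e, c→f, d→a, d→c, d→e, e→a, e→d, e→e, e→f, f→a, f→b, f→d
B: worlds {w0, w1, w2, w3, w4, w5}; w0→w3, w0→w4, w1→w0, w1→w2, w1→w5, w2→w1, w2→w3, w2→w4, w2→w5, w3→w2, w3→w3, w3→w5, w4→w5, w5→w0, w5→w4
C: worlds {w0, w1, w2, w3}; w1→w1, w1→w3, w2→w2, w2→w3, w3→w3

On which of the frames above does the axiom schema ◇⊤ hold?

Frame correspondent (Sahlqvist): ∀x ∃y Rxy — i.e. seriality.
A: satisfies the condition.
B: satisfies the condition.
C: fails — world w0 has no successor.

A, B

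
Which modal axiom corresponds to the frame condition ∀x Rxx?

A defining formula is □p → p (the T axiom).
Suppose □p→p is valid. At any x set V(p)={w : Rxw}. Then □p holds at x, so p holds at x, i.e. Rxx.

□p → p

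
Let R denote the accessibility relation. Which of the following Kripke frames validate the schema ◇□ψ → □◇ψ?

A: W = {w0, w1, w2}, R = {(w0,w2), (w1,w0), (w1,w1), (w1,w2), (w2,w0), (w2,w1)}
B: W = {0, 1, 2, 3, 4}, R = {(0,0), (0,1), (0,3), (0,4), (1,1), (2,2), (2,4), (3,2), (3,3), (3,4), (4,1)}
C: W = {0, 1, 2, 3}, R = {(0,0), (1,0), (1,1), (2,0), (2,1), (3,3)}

C

Frame correspondent (Sahlqvist): ∀x ∀y ∀z (Rxy ∧ Rxz → ∃w (Ryw ∧ Rzw)) — i.e. convergence.
A: fails — Rw1w2 and Rw1w0 but w2 and w0 have no common successor.
B: fails — R01 and R03 but 1 and 3 have no common successor.
C: satisfies the condition.
Valid on: C.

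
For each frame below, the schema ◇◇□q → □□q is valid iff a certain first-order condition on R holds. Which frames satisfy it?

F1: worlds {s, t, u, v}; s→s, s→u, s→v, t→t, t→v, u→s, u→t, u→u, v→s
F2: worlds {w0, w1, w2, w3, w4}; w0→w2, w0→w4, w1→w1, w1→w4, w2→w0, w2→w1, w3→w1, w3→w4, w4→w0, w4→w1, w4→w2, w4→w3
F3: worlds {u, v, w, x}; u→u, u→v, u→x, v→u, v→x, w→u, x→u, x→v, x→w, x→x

none

The schema corresponds to a generalized confluence (Geach) condition: ∀x ∀y ∀z ((xR²y ∧ xR²z) → ∃w (yRw ∧ z = w)).
F1: fails — sR²s, sR²t but no w with sRw and t=w.
F2: fails — w0R²w0, w0R²w0 but no w with w0Rw and w0=w.
F3: fails — uR²u, uR²w but no t with uRt and w=t.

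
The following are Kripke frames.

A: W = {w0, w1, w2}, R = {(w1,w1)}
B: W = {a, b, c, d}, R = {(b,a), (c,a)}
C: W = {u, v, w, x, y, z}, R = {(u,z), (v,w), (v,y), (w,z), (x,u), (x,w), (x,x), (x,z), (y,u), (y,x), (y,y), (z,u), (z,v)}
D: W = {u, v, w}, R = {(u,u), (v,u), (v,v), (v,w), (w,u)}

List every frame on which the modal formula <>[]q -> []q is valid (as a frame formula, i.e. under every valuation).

A

Frame correspondent (Sahlqvist): forall x forall y forall z (Rxy & Rxz -> Ryz) — i.e. the Euclidean property.
A: ✓.
B: fails — Rba and Rba but not Raa.
C: fails — Ruz and Ruz but not Rzz.
D: fails — Rvw and Rvv but not Rwv.
Valid on: A.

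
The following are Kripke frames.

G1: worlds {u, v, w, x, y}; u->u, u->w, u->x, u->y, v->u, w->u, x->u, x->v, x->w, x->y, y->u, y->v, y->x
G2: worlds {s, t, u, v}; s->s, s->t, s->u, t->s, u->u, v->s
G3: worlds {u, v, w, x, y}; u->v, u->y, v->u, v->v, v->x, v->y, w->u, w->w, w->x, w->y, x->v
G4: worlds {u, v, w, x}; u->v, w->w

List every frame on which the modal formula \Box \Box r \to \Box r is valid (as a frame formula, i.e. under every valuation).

The schema corresponds to density: \forall x \forall y (Rxy \to \exists z (Rxz \wedge Rzy)).
G1: holds.
G2: holds.
G3: holds.
G4: fails — Ruv but no z with Ruz and Rzv.

G1, G2, G3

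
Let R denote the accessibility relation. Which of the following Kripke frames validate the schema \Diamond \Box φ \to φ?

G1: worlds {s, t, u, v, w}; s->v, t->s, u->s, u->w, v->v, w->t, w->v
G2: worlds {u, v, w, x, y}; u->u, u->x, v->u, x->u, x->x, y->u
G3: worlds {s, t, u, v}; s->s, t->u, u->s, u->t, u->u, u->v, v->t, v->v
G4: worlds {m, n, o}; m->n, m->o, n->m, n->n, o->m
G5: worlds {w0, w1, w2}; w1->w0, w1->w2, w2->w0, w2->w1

G4

The schema corresponds to symmetry: \forall x \forall y (Rxy \to Ryx).
G1: fails — Rwt but not Rtw.
G2: fails — Rvu but not Ruv.
G3: fails — Ruv but not Rvu.
G4: satisfies the condition.
G5: fails — Rw1w0 but not Rw0w1.
Valid on: G4.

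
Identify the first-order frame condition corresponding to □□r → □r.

density: ∀x ∀y (Rxy → ∃z (Rxz ∧ Rzy))

Suppose □□r→□r is valid. Take Rxy and set V(r)={w : xR²w}. Then □□r at x, so □r at x, so r at y, i.e. ∃z(Rxz∧Rzy).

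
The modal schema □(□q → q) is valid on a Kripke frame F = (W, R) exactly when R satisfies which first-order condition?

shift-reflexivity: ∀x ∀y (Rxy → Ryy)

This is the T□ axiom.
Its frame correspondent is shift-reflexivity — ∀x ∀y (Rxy → Ryy).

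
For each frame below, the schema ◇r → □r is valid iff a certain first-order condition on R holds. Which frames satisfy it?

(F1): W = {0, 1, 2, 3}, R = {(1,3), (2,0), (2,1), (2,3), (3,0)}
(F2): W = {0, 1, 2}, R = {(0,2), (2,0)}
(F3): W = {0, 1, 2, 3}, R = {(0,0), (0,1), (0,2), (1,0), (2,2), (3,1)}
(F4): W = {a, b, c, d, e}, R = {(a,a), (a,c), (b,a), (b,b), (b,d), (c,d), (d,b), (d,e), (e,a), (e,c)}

(F2)

Frame correspondent (Sahlqvist): ∀x ∀y ∀z (Rxy ∧ Rxz → y = z) — i.e. partial functionality.
(F1): fails — 2 sees both 0 and 1.
(F2): ✓.
(F3): fails — 0 sees both 0 and 1.
(F4): fails — a sees both a and c.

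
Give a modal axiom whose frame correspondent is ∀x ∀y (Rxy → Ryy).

□(□r → r)

This is shift-reflexivity; the standard corresponding axiom is T□: □(□r → r).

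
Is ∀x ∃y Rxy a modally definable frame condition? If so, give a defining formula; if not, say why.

Yes — defined by □r → ◇r

Yes: it is seriality, defined by the D schema □r → ◇r.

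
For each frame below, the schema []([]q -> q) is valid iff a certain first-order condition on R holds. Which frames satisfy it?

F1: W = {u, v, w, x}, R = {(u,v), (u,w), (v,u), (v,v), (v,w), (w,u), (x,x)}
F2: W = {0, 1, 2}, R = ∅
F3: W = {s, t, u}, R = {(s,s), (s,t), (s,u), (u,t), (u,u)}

This is the axiom for shift-reflexivity; its first-order frame correspondent is forall x forall y (Rxy -> Ryy).
F1: fails — Ruw but not Rww.
F2: satisfies the condition.
F3: fails — Rut but not Rtt.
Valid on: F2.

F2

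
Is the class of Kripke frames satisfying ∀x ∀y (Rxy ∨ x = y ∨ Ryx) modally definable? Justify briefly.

No — not modally definable

Modal frame validity is preserved under disjoint unions.
Take 4 disjoint single-world reflexive frames: each is trivially connected, but their disjoint union has 4 worlds with no edge between distinct components, so it is not connected.
So no modal formula (or set of formulas) defines exactly the connected frames.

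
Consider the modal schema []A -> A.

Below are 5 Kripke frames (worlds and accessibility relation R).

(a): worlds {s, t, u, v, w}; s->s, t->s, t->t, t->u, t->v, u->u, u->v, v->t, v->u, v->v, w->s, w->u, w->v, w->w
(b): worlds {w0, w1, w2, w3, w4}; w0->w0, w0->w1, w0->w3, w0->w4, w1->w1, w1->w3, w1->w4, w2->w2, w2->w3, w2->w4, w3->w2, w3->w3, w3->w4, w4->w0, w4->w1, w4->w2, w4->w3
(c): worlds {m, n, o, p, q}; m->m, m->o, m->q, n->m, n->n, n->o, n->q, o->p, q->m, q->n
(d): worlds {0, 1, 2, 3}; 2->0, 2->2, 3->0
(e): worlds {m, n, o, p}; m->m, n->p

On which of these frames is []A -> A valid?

Frame correspondent (Sahlqvist): forall x Rxx — i.e. reflexivity.
(a): ✓.
(b): fails — world w4 does not see itself.
(c): fails — world o does not see itself.
(d): fails — world 0 does not see itself.
(e): fails — world n does not see itself.

(a)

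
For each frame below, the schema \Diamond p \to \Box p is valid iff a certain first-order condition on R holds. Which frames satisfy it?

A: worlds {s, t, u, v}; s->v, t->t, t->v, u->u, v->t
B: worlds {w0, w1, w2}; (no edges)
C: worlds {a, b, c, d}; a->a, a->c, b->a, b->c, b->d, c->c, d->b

Frame correspondent (Sahlqvist): \forall x \forall y \forall z (Rxy \wedge Rxz \to y = z) — i.e. partial functionality.
A: fails — t sees both t and v.
B: holds.
C: fails — a sees both a and c.

B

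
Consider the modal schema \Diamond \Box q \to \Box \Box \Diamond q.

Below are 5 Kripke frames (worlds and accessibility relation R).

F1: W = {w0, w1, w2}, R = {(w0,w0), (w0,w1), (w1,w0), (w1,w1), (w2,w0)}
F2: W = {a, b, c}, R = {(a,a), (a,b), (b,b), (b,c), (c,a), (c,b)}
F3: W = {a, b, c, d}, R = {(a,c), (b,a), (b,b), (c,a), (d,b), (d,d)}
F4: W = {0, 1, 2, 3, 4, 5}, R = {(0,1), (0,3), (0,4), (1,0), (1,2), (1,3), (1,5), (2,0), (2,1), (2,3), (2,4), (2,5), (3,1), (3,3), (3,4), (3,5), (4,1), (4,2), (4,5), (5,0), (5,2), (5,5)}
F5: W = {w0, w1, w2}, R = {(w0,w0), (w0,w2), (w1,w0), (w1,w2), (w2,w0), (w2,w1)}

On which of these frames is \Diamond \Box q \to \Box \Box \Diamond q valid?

F1, F2, F5

This is the axiom for a generalized confluence (Geach) condition; its first-order frame correspondent is \forall x \forall y \forall z ((xRy \wedge x R^2 z) \to \exists w (yRw \wedge zRw)).
F1: holds.
F2: holds.
F3: fails — aRc, aR²a but no w with cRw and aRw.
F4: fails — 1R0, 1R²5 but no w with 0Rw and 5Rw.
F5: holds.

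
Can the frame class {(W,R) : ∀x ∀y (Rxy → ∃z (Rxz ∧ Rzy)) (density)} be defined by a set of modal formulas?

The condition is density. A defining modal formula is □□q → □q.

Yes — defined by □□q → □q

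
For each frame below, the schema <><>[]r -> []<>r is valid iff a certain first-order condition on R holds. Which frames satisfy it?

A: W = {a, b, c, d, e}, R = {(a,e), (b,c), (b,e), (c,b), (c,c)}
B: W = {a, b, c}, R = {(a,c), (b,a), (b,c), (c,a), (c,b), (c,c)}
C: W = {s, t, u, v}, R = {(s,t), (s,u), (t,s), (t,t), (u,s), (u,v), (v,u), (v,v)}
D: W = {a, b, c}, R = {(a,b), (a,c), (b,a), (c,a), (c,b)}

The schema corresponds to a generalized confluence (Geach) condition: forall x forall y forall z ((x R^2 y & xRz) -> exists w (yRw & zRw)).
A: fails — bR²b, bRe but no w with bRw and eRw.
B: satisfies the condition.
C: fails — sR²s, sRu but no w with sRw and uRw.
D: fails — aR²a, aRb but no w with aRw and bRw.

B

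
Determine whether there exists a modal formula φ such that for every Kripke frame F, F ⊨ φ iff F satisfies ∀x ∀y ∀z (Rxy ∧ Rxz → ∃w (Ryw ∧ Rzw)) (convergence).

Definable; ◇□r → □◇r defines it

Yes: it is convergence, defined by the .2 schema ◇□r → □◇r.
Suppose ◇□r→□◇r is valid. Take Rxy, Rxz and set V(r)={w : Ryw}. Then □r at y so ◇□r at x, so □◇r at x, so ◇r at z, giving w with Rzw and Ryw.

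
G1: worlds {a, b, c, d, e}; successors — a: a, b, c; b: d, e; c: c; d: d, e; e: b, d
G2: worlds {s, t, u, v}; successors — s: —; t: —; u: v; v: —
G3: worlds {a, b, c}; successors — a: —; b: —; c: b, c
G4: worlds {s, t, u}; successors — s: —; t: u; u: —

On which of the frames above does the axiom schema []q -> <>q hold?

G1

This is the axiom for seriality; its first-order frame correspondent is forall x exists y Rxy.
G1: holds.
G2: fails — world s has no successor.
G3: fails — world a has no successor.
G4: fails — world s has no successor.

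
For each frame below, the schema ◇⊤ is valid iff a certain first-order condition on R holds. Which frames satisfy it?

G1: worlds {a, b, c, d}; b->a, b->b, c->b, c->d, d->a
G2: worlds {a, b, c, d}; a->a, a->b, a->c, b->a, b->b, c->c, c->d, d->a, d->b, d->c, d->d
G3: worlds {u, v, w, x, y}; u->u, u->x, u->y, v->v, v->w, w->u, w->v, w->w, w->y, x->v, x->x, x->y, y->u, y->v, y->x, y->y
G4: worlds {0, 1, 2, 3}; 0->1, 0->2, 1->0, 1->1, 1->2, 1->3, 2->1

G2, G3

Frame correspondent (Sahlqvist): ∀x ∃y Rxy — i.e. seriality.
G1: fails — world a has no successor.
G2: satisfies the condition.
G3: satisfies the condition.
G4: fails — world 3 has no successor.
Valid on: G2, G3.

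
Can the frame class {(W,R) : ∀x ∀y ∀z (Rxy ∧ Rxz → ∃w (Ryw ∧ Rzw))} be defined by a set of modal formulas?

This is a Sahlqvist condition; the .2 axiom ◇□r → □◇r defines it.

Yes — defined by ◇□r → □◇r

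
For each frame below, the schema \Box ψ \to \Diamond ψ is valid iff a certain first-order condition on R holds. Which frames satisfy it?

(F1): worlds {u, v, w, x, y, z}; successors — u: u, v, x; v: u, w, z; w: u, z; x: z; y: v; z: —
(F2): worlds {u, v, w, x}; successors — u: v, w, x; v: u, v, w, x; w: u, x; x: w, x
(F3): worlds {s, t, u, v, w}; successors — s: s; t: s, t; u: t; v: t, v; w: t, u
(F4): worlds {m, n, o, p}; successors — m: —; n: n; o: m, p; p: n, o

This is the axiom for seriality; its first-order frame correspondent is \forall x \exists y Rxy.
(F1): fails — world z has no successor.
(F2): ✓.
(F3): ✓.
(F4): fails — world m has no successor.
Valid on: (F2), (F3).

(F2), (F3)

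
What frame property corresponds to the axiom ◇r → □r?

Partial functionality

Suppose ◇r→□r is valid. Take Rxy, Rxz and set V(r)={y}. Then ◇r at x, so □r at x, so r at z, i.e. z=y.
The converse is a direct semantic check.
So the correspondent is partial functionality.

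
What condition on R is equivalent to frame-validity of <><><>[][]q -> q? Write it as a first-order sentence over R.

This is a Sahlqvist (Geach-type) schema ◇^3□^2q → □^0◇^0q.
Minimal-valuation argument: fix x; take any y with xR^3y and any z with xR^0z. Set V(q) to the set of worlds R-reachable from y in exactly 2 steps. Then □^2q holds at y, so the antecedent holds at x; validity forces ◇^0q at z, giving a w with zR^0w and yR^2w.
First-order correspondent: forall x forall y (x R^3 y -> exists w (y R^2 w & x = w)).

forall x forall y (x R^3 y -> exists w (y R^2 w & x = w))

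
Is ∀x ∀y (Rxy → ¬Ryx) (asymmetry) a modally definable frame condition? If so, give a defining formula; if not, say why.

Not modally definable

Any modally definable frame class is closed under surjective bounded morphisms.
The 3-cycle (worlds 0,1,2 with 0→1→2→0) is asymmetric. Mapping every world to a single reflexive point • is a surjective bounded morphism, and the reflexive point is not asymmetric (R•• but asymmetry requires ¬R••).
Hence asymmetry is not modally definable.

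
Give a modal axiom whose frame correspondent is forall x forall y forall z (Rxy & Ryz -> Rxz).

The condition is transitivity. The 4 schema □ψ → □□ψ defines it.
Suppose □ψ→□□ψ is valid. Take Rxy, Ryz and set V(ψ)={w : Rxw}. Then □ψ at x, so □□ψ at x, so □ψ at y, so ψ at z, i.e. Rxz.

□ψ → □□ψ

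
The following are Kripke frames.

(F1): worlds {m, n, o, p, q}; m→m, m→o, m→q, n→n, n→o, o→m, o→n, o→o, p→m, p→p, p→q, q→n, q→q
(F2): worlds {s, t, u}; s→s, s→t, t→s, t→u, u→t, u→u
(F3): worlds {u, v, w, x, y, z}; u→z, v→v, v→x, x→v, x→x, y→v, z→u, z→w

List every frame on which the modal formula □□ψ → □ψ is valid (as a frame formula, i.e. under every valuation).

The schema corresponds to density: ∀x ∀y (Rxy → ∃z (Rxz ∧ Rzy)).
(F1): ✓.
(F2): ✓.
(F3): fails — Ruz but no t with Rut and Rtz.

(F1), (F2)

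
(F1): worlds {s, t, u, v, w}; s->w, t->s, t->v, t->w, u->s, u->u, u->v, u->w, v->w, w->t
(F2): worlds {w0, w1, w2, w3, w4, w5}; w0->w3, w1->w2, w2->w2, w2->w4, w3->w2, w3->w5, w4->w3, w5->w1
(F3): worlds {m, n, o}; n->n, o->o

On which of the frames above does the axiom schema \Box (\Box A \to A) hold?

(F3)

This is the axiom for shift-reflexivity; its first-order frame correspondent is \forall x \forall y (Rxy \to Ryy).
(F1): fails — Ruv but not Rvv.
(F2): fails — Rw2w4 but not Rw4w4.
(F3): satisfies the condition.
Valid on: (F3).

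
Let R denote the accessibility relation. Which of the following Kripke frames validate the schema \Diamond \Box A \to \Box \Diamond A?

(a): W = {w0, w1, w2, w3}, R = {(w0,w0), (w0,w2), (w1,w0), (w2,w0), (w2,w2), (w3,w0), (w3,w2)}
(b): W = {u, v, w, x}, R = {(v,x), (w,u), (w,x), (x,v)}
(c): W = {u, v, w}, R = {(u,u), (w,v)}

(a)

The schema corresponds to convergence: \forall x \forall y \forall z (Rxy \wedge Rxz \to \exists w (Ryw \wedge Rzw)).
(a): satisfies the condition.
(b): fails — Rwu and Rwu but u and u have no common successor.
(c): fails — Rwv and Rwv but v and v have no common successor.
Valid on: (a).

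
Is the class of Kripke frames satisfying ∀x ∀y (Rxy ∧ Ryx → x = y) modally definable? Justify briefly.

Not modally definable

Modal frame validity is preserved under surjective bounded morphisms.
The 6-cycle (worlds s,t,u,v,w,x with s→t→u→v→w→x→s) is antisymmetric. Sending even-indexed worlds to • and odd-indexed worlds to ∘ is a surjective bounded morphism onto the two-world frame with •↔∘, which is not antisymmetric.
So no modal formula (or set of formulas) defines exactly the antisymmetric frames.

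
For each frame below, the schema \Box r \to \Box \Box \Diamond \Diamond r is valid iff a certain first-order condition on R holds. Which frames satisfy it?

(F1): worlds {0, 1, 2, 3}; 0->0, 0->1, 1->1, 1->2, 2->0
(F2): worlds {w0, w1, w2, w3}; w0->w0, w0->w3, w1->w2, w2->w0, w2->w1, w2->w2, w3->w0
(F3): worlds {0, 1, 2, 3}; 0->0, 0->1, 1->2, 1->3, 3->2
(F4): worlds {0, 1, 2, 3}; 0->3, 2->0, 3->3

(F1)

Frame correspondent (Sahlqvist): \forall x \forall z (x R^2 z \to \exists w (xRw \wedge z R^2 w)) — i.e. a generalized confluence (Geach) condition.
(F1): satisfies the condition.
(F2): fails — w1R²w0 but no w with w1Rw and w0R²w.
(F3): fails — 0R²1 but no w with 0Rw and 1R²w.
(F4): fails — 2R²3 but no w with 2Rw and 3R²w.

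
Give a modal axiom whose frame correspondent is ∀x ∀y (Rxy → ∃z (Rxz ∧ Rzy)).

□□r → □r

This is density; the standard corresponding axiom is C4: □□r → □r.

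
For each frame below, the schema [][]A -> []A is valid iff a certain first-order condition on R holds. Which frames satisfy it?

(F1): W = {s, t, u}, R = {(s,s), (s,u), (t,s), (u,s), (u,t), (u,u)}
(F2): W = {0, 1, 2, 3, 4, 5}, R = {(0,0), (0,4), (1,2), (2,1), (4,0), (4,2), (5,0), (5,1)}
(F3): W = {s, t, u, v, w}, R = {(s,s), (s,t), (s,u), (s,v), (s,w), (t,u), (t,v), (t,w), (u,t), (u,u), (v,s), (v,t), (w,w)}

Frame correspondent (Sahlqvist): forall x forall y (Rxy -> exists z (Rxz & Rzy)) — i.e. density.
(F1): condition met.
(F2): fails — R12 but no z with R1z and Rz2.
(F3): fails — Rtv but no z with Rtz and Rzv.
Valid on: (F1).

(F1)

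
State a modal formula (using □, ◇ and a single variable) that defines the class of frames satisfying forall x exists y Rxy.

A defining formula is □p → ◇p (the D axiom).
Suppose □p→◇p is valid. At any x set V(p)=W. Then □p at x, so ◇p at x, so x has a successor.

□p → ◇p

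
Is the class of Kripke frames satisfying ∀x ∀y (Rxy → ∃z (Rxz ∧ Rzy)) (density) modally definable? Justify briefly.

Yes: it is density, defined by the C4 schema □□p → □p.
Suppose □□p→□p is valid. Take Rxy and set V(p)={w : xR²w}. Then □□p at x, so □p at x, so p at y, i.e. ∃z(Rxz∧Rzy).

Definable; □□p → □p defines it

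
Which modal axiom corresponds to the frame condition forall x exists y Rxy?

The condition is seriality. The D schema □ψ → ◇ψ defines it.
Suppose □ψ→◇ψ is valid. At any x set V(ψ)=W. Then □ψ at x, so ◇ψ at x, so x has a successor.

□ψ → ◇ψ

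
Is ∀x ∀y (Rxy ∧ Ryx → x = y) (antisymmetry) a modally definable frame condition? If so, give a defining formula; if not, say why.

If a class were modally definable it would be closed under surjective bounded morphisms (Goldblatt–Thomason).
The 4-cycle (worlds s,t,u,v with s→t→u→v→s) is antisymmetric. Sending even-indexed worlds to a and odd-indexed worlds to b is a surjective bounded morphism onto the two-world frame with a↔b, which is not antisymmetric.
So no modal formula (or set of formulas) defines exactly the antisymmetric frames.

Not definable by any modal formula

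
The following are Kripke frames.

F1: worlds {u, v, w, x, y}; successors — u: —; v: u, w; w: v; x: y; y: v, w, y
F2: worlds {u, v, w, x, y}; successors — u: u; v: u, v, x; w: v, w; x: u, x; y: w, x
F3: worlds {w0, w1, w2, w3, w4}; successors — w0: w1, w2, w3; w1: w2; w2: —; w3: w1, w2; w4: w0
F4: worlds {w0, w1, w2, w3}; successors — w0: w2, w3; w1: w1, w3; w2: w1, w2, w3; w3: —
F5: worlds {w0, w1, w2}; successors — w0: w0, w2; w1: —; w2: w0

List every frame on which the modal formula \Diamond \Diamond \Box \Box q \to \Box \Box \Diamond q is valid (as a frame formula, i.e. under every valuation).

This is the axiom for a generalized confluence (Geach) condition; its first-order frame correspondent is \forall x \forall y \forall z ((x R^2 y \wedge x R^2 z) \to \exists w (y R^2 w \wedge zRw)).
F1: fails — vR²v, vR²v but no t with vR²t and vRt.
F2: fails — wR²u, wR²w but no t with uR²t and wRt.
F3: fails — w0R²w1, w0R²w1 but no w with w1R²w and w1Rw.
F4: fails — w0R²w1, w0R²w3 but no w with w1R²w and w3Rw.
F5: ✓.

F5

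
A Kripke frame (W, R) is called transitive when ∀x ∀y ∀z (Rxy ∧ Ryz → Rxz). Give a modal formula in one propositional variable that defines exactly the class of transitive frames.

□q → □□q

A defining formula is □q → □□q (the 4 axiom).
Suppose □q→□□q is valid. Take Rxy, Ryz and set V(q)={w : Rxw}. Then □q at x, so □□q at x, so □q at y, so q at z, i.e. Rxz.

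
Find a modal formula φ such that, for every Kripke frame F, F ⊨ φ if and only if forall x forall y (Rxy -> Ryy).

The condition is shift-reflexivity. The T□ schema □(□r → r) defines it.
Suppose □(□r→r) is valid. Take Rxy and set V(r)={w : Ryw}. Then at y, □r holds; since □(□r→r) at x, □r→r at y, so r at y, i.e. Ryy.

□(□r → r)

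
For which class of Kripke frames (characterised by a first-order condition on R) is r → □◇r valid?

Suppose r→□◇r is valid. Take Rxy and set V(r)={x}. Then r at x, so □◇r at x, so ◇r at y, so some z with Ryz has r; z=x, i.e. Ryx.
Conversely, any frame satisfying ∀x ∀y (Rxy → Ryx) validates the schema.
Frame condition: ∀x ∀y (Rxy → Ryx).

symmetry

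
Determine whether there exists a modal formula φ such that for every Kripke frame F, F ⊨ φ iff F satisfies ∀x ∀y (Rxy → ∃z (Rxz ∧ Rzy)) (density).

The condition is density. A defining modal formula is □□r → □r.
Suppose □□r→□r is valid. Take Rxy and set V(r)={w : xR²w}. Then □□r at x, so □r at x, so r at y, i.e. ∃z(Rxz∧Rzy).

Definable; □□r → □r defines it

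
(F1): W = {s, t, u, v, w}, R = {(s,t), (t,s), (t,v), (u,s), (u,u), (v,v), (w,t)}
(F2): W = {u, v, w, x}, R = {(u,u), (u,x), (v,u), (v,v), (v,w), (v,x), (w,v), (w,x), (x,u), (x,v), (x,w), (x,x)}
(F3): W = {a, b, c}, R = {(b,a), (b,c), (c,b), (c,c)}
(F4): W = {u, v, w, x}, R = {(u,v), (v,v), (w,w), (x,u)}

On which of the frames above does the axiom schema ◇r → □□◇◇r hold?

(F2)

The schema corresponds to a generalized confluence (Geach) condition: ∀x ∀y ∀z ((xRy ∧ xR²z) → ∃w (y = w ∧ zR²w)).
(F1): fails — sRt, sR²s but no w* with t=w* and sR²w*.
(F2): satisfies the condition.
(F3): fails — bRa, bR²b but no w with a=w and bR²w.
(F4): fails — xRu, xR²v but no t with u=t and vR²t.
Valid on: (F2).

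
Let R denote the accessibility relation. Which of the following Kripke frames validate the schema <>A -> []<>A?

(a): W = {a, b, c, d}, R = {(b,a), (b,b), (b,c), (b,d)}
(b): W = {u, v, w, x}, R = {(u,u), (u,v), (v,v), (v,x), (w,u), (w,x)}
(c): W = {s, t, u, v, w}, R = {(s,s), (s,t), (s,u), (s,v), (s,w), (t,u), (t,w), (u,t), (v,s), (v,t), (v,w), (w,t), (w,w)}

none

The schema corresponds to the Euclidean property: forall x forall y forall z (Rxy & Rxz -> Ryz).
(a): fails — Rbd and Rbd but not Rdd.
(b): fails — Ruv and Ruu but not Rvu.
(c): fails — Rsv and Rsv but not Rvv.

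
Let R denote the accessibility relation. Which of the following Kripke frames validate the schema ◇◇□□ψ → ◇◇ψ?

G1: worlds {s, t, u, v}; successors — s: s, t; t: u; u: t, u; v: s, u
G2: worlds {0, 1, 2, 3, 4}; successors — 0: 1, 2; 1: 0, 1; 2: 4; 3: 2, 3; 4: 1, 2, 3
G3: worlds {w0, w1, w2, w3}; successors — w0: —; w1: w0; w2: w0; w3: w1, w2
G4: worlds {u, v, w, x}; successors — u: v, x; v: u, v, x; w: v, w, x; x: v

Frame correspondent (Sahlqvist): ∀x ∀y (xR²y → ∃w (yR²w ∧ xR²w)) — i.e. a generalized confluence (Geach) condition.
G1: holds.
G2: holds.
G3: fails — w3R²w0 but no w with w0R²w and w3R²w.
G4: holds.
Valid on: G1, G2, G4.

G1, G2, G4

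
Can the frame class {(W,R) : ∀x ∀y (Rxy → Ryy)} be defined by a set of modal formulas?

The condition is shift-reflexivity. A defining modal formula is □(□q → q).
Suppose □(□q→q) is valid. Take Rxy and set V(q)={w : Ryw}. Then at y, □q holds; since □(□q→q) at x, □q→q at y, so q at y, i.e. Ryy.

Yes — defined by □(□q → q)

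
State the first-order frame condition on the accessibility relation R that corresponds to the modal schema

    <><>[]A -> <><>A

This is a Sahlqvist (Geach-type) schema ◇^2□^1A → □^0◇^2A.
Minimal-valuation argument: fix x; take any y with xR^2y and any z with xR^0z. Set V(A) to the set of worlds R-reachable from y in exactly 1 step. Then □^1A holds at y, so the antecedent holds at x; validity forces ◇^2A at z, giving a w with zR^2w and yR^1w.
First-order correspondent: forall x forall y (x R^2 y -> exists w (yRw & x R^2 w)).

forall x forall y (x R^2 y -> exists w (yRw & x R^2 w))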